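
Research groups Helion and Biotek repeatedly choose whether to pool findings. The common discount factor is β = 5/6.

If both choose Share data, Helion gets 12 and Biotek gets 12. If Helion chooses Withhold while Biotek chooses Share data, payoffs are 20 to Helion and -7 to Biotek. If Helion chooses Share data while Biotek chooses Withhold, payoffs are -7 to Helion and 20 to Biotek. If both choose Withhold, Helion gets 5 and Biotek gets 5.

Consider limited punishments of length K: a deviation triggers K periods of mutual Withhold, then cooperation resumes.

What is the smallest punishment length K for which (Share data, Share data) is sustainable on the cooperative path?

IC: β(1−β^K)/(1−β) ≥ (20−12)/(12−5) = 8/7.
With β = 5/6: need 1 − β^K ≥ 8/7·(1−5/6)/(5/6), i.e. β^K ≤ 0.7714.
Since (5/6)^1 = 0.8333 and (5/6)^2 = 0.6944, the smallest such K is 2.

2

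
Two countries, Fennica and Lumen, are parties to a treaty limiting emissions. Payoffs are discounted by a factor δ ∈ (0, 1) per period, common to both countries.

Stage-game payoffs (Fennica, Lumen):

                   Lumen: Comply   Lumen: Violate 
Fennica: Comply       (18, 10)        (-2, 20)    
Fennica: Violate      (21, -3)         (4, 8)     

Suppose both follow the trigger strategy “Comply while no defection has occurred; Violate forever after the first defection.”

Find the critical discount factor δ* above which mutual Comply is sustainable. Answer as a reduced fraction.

Fennica's threshold: (21−18)/(21−4) = 3/17.
Lumen's threshold: (20−10)/(20−8) = 5/6.
3/17 < 5/6, so Lumen binds and δ* = 5/6.

5/6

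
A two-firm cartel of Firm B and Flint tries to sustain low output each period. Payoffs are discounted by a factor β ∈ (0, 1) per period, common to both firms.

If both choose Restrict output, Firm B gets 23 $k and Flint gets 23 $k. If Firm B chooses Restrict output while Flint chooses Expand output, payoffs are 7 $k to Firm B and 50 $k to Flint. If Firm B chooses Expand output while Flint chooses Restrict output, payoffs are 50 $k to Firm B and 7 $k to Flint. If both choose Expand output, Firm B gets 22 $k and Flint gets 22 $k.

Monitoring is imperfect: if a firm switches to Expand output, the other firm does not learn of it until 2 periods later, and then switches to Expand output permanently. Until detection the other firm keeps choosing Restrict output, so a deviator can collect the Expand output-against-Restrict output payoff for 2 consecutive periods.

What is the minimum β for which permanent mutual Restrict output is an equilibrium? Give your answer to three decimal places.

A deviator earns 50 for 2 periods, then 22 forever; cooperating earns 23 forever. Multiplying the IC by (1−β):
23 ≥ 50(1−β^2) + 22β^2, so 28·β^2 ≥ 27 and β^2 ≥ 27/28.
β ≥ (27/28)^(1/2) ≈ 0.982.

0.982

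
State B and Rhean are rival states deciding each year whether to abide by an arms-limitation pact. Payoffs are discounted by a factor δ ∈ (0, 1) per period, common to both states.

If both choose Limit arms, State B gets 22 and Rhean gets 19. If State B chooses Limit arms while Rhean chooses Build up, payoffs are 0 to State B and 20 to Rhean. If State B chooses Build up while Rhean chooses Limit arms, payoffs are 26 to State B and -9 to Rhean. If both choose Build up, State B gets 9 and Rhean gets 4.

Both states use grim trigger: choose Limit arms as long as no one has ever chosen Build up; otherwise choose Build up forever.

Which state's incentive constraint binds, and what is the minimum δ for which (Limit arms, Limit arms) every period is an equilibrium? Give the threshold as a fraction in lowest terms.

State B; δ ≥ 4/17

State B: cooperation gives 22 each period; deviation gives 26 once then 9 forever.
  22/(1−δ) ≥ 26 + 9δ/(1−δ) ⇒ δ ≥ 4/17.
Rhean: cooperation gives 19 each period; deviation gives 20 once then 4 forever.
  δ ≥ 1/16.
Both must hold, so the binding constraint is State B's: δ ≥ 4/17.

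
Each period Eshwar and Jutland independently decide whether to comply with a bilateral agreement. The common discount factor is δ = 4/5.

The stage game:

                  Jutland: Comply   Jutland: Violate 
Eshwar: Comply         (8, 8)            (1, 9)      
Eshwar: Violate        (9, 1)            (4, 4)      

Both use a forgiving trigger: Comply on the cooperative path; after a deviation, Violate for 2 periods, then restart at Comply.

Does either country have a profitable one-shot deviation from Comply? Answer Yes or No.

No

IC: δ+…+δ^2 ≥ (9−8)/(8−4) = 1/4.
At δ = 4/5: partial sum = 1.4400 ≥ 0.2500. Cooperation sustainable.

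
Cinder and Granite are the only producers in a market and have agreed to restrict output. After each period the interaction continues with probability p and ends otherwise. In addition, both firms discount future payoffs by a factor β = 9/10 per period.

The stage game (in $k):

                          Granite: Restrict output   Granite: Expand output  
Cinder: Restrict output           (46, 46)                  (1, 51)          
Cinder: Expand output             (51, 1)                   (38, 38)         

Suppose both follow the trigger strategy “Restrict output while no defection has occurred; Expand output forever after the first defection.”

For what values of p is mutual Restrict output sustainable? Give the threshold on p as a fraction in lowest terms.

50/117

Expected continuation weight on next period's payoff is β·p = 9/10·p, which plays the role of the discount factor.
Cooperation requires 9/10·p ≥ (51−46)/(51−38) = 5/13, hence p ≥ 50/117.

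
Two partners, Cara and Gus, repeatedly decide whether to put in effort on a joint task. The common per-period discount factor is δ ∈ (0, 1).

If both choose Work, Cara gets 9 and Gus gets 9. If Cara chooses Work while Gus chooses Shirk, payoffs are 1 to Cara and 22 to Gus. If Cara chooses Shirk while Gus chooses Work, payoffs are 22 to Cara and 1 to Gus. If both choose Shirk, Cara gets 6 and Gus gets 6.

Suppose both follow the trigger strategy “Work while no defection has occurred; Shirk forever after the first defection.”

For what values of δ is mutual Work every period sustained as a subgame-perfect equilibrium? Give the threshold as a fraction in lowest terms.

13/16

Cooperation forever yields 9 each period: 9/(1−δ).
Deviating yields 22 once, then 6 forever: 22 + 6δ/(1−δ).
No profitable deviation requires 9/(1−δ) ≥ 22 + 6δ/(1−δ).
Multiplying by (1−δ): 9 ≥ 22(1−δ) + 6δ = 22 − 16δ.
So 16δ ≥ 13, i.e. δ ≥ 13/16.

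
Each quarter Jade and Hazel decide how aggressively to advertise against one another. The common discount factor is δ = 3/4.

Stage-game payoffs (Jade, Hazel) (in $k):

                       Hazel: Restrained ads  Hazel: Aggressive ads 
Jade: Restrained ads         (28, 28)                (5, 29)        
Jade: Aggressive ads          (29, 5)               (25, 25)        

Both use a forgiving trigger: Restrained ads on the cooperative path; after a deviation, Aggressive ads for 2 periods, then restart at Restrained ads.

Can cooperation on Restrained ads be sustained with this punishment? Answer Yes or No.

Yes

Comparing payoff streams over the 3 periods until play realigns: cooperate → 28(1+δ+…+δ^2); deviate → 29 + 25(δ+…+δ^2).
Cooperation is sustained iff (28−25)(δ+…+δ^2) ≥ 29−28.
δ+…+δ^2 = 3/4·(1−(3/4)^2)/(1−3/4) = 1.3125, and (29−28)/(28−25) = 0.3333.
1.3125 ≥ 0.3333, so cooperation is sustainable.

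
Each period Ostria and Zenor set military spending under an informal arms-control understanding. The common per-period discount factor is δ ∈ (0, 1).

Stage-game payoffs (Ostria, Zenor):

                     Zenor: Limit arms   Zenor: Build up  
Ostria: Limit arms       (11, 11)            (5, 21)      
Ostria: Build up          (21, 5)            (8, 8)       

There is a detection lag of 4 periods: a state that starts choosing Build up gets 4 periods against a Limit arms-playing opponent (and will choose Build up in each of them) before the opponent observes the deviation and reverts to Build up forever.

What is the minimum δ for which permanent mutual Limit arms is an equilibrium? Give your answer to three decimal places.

Deviating for the 4 undetected periods gains 21−11 = 10 per period over cooperation, then loses 11−8 = 3 per period forever once punishment starts.
Gain: 10(1 + δ + … + δ^3); loss: 3·δ^4/(1−δ).
No profitable deviation ⇔ 10(1−δ^4) ≤ 3·δ^4, i.e. δ^4 ≥ 10/(10+3) = 10/13.
Hence δ ≥ (10/13)^(1/4) ≈ 0.937.

0.937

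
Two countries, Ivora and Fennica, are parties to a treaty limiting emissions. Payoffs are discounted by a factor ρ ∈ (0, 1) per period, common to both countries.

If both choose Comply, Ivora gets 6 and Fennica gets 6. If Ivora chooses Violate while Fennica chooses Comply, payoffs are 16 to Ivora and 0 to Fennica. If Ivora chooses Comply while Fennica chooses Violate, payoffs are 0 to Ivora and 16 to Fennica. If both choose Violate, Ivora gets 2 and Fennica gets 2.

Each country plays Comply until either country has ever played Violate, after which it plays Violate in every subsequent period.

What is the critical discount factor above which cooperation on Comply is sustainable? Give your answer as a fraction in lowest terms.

Cooperation forever yields 6 each period: 6/(1−ρ).
Deviating yields 16 once, then 2 forever: 16 + 2ρ/(1−ρ).
No profitable deviation requires 6/(1−ρ) ≥ 16 + 2ρ/(1−ρ).
Multiplying by (1−ρ): 6 ≥ 16(1−ρ) + 2ρ = 16 − 14ρ.
So 14ρ ≥ 10, i.e. ρ ≥ 10/14 = 5/7.

5/7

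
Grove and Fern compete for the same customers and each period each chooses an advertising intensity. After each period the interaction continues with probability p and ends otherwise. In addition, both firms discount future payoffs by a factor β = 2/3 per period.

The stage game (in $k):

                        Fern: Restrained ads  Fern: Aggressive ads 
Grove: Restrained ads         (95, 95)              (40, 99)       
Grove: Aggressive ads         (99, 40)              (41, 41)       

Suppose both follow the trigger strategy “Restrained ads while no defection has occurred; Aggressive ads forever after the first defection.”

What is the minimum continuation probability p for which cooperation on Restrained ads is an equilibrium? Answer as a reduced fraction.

With continuation probability p and discount β, the effective per-period discount factor is βp.
Grim-trigger IC: βp ≥ (99−95)/(99−41) = 2/29.
So p ≥ (2/29)/(2/3) = 3/29.

3/29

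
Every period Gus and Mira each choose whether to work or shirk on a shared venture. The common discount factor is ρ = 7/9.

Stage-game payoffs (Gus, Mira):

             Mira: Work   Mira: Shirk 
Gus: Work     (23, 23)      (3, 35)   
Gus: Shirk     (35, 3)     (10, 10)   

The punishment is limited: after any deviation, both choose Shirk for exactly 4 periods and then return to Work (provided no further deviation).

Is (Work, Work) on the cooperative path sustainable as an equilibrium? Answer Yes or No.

Yes

IC: ρ+…+ρ^4 ≥ (35−23)/(23−10) = 12/13.
At ρ = 7/9: partial sum = 2.2192 ≥ 0.9231. Cooperation sustainable.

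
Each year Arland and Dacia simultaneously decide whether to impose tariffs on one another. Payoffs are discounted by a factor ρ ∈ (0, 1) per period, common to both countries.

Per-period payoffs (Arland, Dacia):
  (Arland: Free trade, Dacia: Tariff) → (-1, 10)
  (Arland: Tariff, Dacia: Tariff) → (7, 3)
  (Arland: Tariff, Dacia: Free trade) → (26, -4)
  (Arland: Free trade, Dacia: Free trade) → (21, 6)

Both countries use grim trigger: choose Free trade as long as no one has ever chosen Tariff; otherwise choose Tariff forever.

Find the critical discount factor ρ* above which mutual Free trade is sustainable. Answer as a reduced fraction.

Arland's threshold: (26−21)/(26−7) = 5/19.
Dacia's threshold: (10−6)/(10−3) = 4/7.
5/19 < 4/7, so Dacia binds and ρ* = 4/7.

4/7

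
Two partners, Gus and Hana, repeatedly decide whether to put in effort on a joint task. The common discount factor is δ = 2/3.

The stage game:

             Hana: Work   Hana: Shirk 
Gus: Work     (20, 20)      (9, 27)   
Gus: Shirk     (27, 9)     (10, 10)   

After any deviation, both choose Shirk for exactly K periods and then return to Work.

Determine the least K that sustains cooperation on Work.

IC: δ(1−δ^K)/(1−δ) ≥ (27−20)/(20−10) = 7/10.
With δ = 2/3: need 1 − δ^K ≥ 7/10·(1−2/3)/(2/3), i.e. δ^K ≤ 0.6500.
Since (2/3)^1 = 0.6667 and (2/3)^2 = 0.4444, the smallest such K is 2.

2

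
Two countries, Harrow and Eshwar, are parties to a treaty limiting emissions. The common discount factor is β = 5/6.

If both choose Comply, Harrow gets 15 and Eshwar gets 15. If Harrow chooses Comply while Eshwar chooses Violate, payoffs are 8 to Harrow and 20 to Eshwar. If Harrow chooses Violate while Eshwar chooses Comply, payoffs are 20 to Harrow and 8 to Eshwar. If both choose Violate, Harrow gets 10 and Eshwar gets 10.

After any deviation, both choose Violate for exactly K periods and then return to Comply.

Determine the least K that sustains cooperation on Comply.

No profitable deviation requires (15−10)(β+…+β^K) ≥ 20−15, i.e. β+…+β^K ≥ 1 ≈ 1.0000.
With β = 5/6, the partial sums are K=1: 0.8333, K=2: 1.5278.
K = 2 is the first length at which the sum reaches 1.0000.

2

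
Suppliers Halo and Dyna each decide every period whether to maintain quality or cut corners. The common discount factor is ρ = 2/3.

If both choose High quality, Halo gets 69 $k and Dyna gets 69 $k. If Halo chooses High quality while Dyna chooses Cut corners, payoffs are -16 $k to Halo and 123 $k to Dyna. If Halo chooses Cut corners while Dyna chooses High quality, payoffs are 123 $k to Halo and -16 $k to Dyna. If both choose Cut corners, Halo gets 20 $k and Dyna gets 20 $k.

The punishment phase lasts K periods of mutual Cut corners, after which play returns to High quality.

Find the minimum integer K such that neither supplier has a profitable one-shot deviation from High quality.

2

Need Σ_{k=1}^{K} ρ^k ≥ (123−69)/(69−20) = 1.1020 at ρ = 2/3.
At K = 1 the sum is 0.6667 < 1.1020; at K = 2 it is 1.1111 ≥ 1.1020.
So the minimum punishment length is K = 2.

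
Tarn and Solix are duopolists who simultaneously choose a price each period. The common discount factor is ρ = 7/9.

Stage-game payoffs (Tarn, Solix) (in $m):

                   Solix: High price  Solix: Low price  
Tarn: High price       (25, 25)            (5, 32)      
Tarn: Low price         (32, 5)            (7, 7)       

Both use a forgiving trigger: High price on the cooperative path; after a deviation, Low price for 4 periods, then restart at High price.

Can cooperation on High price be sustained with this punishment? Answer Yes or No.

Comparing payoff streams over the 5 periods until play realigns: cooperate → 25(1+ρ+…+ρ^4); deviate → 32 + 7(ρ+…+ρ^4).
Cooperation is sustained iff (25−7)(ρ+…+ρ^4) ≥ 32−25.
ρ+…+ρ^4 = 7/9·(1−(7/9)^4)/(1−7/9) = 2.2192, and (32−25)/(25−7) = 0.3889.
2.2192 ≥ 0.3889, so cooperation is sustainable.

Yes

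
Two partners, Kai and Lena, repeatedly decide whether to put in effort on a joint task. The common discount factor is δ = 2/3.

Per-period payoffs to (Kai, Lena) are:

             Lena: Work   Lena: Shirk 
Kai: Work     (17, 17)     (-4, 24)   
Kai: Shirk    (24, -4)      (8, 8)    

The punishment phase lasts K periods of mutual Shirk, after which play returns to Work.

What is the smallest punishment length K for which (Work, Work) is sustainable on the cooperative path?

IC: δ(1−δ^K)/(1−δ) ≥ (24−17)/(17−8) = 7/9.
With δ = 2/3: need 1 − δ^K ≥ 7/9·(1−2/3)/(2/3), i.e. δ^K ≤ 0.6111.
Since (2/3)^1 = 0.6667 and (2/3)^2 = 0.4444, the smallest such K is 2.

2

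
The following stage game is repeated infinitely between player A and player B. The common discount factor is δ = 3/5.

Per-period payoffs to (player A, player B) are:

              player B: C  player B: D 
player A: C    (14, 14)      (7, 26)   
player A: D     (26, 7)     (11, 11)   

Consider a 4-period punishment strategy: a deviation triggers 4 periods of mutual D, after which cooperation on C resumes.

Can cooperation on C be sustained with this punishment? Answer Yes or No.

No

IC: δ+…+δ^4 ≥ (26−14)/(14−11) = 4.
At δ = 3/5: partial sum = 1.3056 < 4.0000. Cooperation not sustainable.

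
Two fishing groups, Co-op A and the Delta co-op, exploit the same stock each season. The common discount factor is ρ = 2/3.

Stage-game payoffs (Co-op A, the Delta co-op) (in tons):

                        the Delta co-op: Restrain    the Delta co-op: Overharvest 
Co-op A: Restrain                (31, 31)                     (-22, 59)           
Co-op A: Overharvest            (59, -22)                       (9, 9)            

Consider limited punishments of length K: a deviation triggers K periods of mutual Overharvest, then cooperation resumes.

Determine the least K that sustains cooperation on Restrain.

3

Need Σ_{k=1}^{K} ρ^k ≥ (59−31)/(31−9) = 1.2727 at ρ = 2/3.
At K = 2 the sum is 1.1111 < 1.2727; at K = 3 it is 1.4074 ≥ 1.2727.
So the minimum punishment length is K = 3.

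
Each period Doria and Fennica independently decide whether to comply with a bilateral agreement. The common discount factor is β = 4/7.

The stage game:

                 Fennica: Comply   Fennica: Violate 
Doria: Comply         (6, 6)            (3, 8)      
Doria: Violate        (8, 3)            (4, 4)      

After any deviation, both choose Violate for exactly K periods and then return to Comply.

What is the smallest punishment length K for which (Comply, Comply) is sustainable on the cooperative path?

3

Need Σ_{k=1}^{K} β^k ≥ (8−6)/(6−4) = 1.0000 at β = 4/7.
At K = 2 the sum is 0.8980 < 1.0000; at K = 3 it is 1.0845 ≥ 1.0000.
So the minimum punishment length is K = 3.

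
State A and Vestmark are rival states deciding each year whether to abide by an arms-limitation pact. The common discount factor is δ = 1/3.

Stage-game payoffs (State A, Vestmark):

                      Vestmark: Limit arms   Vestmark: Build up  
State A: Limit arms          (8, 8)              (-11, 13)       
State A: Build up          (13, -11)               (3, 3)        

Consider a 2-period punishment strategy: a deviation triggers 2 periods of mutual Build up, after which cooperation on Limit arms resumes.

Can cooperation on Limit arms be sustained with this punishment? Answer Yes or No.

IC: δ+…+δ^2 ≥ (13−8)/(8−3) = 1.
At δ = 1/3: partial sum = 0.4444 < 1.0000. Cooperation not sustainable.

No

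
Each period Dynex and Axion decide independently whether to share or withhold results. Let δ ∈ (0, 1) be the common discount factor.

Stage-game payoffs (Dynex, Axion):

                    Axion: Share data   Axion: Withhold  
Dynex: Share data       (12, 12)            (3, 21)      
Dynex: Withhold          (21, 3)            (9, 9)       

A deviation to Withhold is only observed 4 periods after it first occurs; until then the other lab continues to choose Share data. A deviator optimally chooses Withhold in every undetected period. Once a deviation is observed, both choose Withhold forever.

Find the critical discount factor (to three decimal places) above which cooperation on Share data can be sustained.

A deviator earns 21 for 4 periods, then 9 forever; cooperating earns 12 forever. Multiplying the IC by (1−δ):
12 ≥ 21(1−δ^4) + 9δ^4, so 12·δ^4 ≥ 9 and δ^4 ≥ 3/4.
δ ≥ (3/4)^(1/4) ≈ 0.931.

0.931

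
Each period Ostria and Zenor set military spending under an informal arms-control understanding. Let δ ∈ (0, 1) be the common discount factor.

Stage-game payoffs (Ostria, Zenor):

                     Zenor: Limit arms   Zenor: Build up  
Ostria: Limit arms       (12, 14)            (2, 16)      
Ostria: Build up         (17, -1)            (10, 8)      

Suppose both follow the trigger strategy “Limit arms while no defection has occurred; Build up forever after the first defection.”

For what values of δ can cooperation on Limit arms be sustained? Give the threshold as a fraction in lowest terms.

For Ostria: deviation gain 17−12 = 5, per-period punishment loss 12−10 = 2. IC gives δ ≥ 5/7.
For Zenor: gain 2, loss 6 per period, so δ ≥ 2/8 = 1/4.
The tighter constraint is Ostria's, so cooperation needs δ ≥ 5/7.

5/7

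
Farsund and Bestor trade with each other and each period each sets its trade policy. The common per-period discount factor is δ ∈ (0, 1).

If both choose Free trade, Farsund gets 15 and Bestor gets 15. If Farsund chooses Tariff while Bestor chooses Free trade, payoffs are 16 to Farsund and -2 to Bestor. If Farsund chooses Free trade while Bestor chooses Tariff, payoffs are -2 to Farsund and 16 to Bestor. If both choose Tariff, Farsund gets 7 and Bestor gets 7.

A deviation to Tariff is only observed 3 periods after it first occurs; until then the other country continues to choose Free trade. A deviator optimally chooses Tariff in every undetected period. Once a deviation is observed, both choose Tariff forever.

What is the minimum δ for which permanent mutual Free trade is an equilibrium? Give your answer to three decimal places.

0.481

Deviating for the 3 undetected periods gains 16−15 = 1 per period over cooperation, then loses 15−7 = 8 per period forever once punishment starts.
Gain: 1(1 + δ + … + δ^2); loss: 8·δ^3/(1−δ).
No profitable deviation ⇔ 1(1−δ^3) ≤ 8·δ^3, i.e. δ^3 ≥ 1/(1+8) = 1/9.
Hence δ ≥ (1/9)^(1/3) ≈ 0.481.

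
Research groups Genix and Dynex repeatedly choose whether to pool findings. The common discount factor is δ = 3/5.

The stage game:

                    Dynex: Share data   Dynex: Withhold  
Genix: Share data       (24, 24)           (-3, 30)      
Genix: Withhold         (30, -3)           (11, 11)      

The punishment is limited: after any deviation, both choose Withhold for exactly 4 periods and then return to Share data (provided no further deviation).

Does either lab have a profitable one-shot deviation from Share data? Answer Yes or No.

A one-shot deviation gives 30 now, then 11 for 4 periods, then back to 24.
Gain from deviating: (30−24) today; loss: (24−11) in each of the next 4 periods.
No-deviation condition: (24−11)(δ+…+δ^4) ≥ 30−24, i.e. δ+…+δ^4 ≥ 6/13.
At δ = 3/5: δ+…+δ^4 = 1.3056 ≥ 0.4615.
So cooperation is sustainable.

No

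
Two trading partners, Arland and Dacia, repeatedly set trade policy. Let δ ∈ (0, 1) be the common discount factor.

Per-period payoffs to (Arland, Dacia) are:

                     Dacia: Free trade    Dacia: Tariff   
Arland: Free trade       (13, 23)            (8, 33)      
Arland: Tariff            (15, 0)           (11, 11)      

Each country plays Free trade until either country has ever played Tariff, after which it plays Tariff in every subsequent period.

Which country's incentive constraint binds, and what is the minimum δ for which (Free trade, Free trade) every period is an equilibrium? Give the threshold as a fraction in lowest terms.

Arland: cooperation gives 13 each period; deviation gives 15 once then 11 forever.
  13/(1−δ) ≥ 15 + 11δ/(1−δ) ⇒ δ ≥ 2/4 = 1/2.
Dacia: cooperation gives 23 each period; deviation gives 33 once then 11 forever.
  δ ≥ 10/22 = 5/11.
Both must hold, so the binding constraint is Arland's: δ ≥ 1/2.

Arland; δ ≥ 1/2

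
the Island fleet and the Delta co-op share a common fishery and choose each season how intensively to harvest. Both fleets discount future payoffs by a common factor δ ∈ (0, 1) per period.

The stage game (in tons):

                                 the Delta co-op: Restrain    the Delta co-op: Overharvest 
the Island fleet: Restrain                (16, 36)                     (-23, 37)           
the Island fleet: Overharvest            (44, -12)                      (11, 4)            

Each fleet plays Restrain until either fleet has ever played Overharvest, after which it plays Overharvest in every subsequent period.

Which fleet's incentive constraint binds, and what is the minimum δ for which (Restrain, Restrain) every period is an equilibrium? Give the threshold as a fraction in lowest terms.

For the Island fleet: deviation gain 44−16 = 28, per-period punishment loss 16−11 = 5. IC gives δ ≥ 28/33.
For the Delta co-op: gain 1, loss 32 per period, so δ ≥ 1/33.
The tighter constraint is the Island fleet's, so cooperation needs δ ≥ 28/33.

the Island fleet; δ ≥ 28/33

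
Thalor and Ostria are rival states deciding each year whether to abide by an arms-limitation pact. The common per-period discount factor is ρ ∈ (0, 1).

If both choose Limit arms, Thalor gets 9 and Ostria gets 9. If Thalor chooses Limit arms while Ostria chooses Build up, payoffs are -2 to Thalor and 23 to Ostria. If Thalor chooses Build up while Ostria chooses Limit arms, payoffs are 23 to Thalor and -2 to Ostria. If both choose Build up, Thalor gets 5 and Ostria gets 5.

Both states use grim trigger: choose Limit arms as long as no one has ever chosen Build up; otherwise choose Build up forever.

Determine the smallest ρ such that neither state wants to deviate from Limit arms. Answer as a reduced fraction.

7/9

Under grim trigger the critical discount factor is (T−C)/(T−P) with T = 23, C = 9, P = 5.
ρ* = (23−9)/(23−5) = 14/18 = 7/9.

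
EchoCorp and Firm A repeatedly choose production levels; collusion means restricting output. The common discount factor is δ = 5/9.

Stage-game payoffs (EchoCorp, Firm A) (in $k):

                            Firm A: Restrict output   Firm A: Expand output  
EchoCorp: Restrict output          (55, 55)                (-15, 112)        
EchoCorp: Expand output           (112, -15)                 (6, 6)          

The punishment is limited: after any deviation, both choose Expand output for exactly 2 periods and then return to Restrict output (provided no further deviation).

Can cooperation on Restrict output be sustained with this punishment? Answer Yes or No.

A one-shot deviation gives 112 now, then 6 for 2 periods, then back to 55.
Gain from deviating: (112−55) today; loss: (55−6) in each of the next 2 periods.
No-deviation condition: (55−6)(δ+…+δ^2) ≥ 112−55, i.e. δ+…+δ^2 ≥ 57/49.
At δ = 5/9: δ+…+δ^2 = 0.8642 < 1.1633.
So cooperation is not sustainable.

No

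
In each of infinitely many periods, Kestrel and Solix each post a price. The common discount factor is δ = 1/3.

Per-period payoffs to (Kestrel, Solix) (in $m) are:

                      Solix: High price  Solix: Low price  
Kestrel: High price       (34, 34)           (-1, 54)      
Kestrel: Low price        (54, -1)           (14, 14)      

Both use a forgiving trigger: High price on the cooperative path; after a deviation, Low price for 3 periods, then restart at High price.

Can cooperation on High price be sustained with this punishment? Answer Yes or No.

A one-shot deviation gives 54 now, then 14 for 3 periods, then back to 34.
Gain from deviating: (54−34) today; loss: (34−14) in each of the next 3 periods.
No-deviation condition: (34−14)(δ+…+δ^3) ≥ 54−34, i.e. δ+…+δ^3 ≥ 1.
At δ = 1/3: δ+…+δ^3 = 0.4815 < 1.0000.
So cooperation is not sustainable.

No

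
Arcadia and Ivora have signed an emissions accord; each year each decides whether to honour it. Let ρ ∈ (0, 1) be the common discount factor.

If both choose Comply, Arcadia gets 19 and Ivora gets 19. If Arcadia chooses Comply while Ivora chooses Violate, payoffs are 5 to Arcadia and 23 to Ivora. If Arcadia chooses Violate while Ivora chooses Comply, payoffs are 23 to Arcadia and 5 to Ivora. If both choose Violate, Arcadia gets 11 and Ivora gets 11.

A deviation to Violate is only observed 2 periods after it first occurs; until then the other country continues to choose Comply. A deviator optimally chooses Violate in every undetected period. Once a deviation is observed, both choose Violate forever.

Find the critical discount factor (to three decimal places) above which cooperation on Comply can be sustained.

0.577

A deviator earns 23 for 2 periods, then 11 forever; cooperating earns 19 forever. Multiplying the IC by (1−ρ):
19 ≥ 23(1−ρ^2) + 11ρ^2, so 12·ρ^2 ≥ 4 and ρ^2 ≥ 1/3.
ρ ≥ (1/3)^(1/2) ≈ 0.577.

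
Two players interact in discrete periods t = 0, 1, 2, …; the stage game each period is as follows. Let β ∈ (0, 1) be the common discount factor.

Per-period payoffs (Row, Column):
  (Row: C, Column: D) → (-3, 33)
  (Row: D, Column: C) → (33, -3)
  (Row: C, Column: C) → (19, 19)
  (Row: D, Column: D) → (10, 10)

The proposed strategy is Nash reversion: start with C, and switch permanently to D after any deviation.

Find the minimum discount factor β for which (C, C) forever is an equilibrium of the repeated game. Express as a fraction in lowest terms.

14/23

One-period gain from deviating is 33 − 19 = 14. The loss is 19 − 10 = 9 in every subsequent period, with present value 9·β/(1−β).
Deviation is unprofitable when 9·β/(1−β) ≥ 14, i.e. β/(1−β) ≥ 14/9.
Equivalently β ≥ 14/(14+9) = 14/23.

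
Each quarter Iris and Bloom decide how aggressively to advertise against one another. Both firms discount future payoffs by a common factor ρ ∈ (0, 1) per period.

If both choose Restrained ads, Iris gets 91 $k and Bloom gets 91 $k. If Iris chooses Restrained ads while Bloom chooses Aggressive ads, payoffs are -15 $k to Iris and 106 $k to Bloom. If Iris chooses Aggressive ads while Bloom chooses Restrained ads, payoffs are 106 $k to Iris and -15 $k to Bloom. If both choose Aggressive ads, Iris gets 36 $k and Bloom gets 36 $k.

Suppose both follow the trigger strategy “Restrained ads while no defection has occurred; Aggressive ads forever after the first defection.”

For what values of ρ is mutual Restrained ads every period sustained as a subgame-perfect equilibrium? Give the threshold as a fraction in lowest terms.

3/14

Under grim trigger the critical discount factor is (T−C)/(T−P) with T = 106, C = 91, P = 36.
ρ* = (106−91)/(106−36) = 15/70 = 3/14.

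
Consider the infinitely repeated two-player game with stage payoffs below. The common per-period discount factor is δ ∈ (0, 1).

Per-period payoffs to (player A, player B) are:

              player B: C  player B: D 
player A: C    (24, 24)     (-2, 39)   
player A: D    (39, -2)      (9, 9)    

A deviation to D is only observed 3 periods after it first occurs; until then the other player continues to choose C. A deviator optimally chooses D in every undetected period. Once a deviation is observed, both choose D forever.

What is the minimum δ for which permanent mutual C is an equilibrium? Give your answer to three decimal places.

0.794

Deviating for the 3 undetected periods gains 39−24 = 15 per period over cooperation, then loses 24−9 = 15 per period forever once punishment starts.
Gain: 15(1 + δ + … + δ^2); loss: 15·δ^3/(1−δ).
No profitable deviation ⇔ 15(1−δ^3) ≤ 15·δ^3, i.e. δ^3 ≥ 15/(15+15) = 1/2.
Hence δ ≥ (1/2)^(1/3) ≈ 0.794.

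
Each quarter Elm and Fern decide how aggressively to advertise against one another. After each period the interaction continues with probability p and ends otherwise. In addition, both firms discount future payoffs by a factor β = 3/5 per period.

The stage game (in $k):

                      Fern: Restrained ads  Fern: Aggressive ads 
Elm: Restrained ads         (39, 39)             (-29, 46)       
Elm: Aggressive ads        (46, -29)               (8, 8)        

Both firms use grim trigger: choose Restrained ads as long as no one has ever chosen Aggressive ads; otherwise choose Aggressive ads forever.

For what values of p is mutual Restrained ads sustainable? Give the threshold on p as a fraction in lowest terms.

Expected continuation weight on next period's payoff is β·p = 3/5·p, which plays the role of the discount factor.
Cooperation requires 3/5·p ≥ (46−39)/(46−8) = 7/38, hence p ≥ 35/114.

35/114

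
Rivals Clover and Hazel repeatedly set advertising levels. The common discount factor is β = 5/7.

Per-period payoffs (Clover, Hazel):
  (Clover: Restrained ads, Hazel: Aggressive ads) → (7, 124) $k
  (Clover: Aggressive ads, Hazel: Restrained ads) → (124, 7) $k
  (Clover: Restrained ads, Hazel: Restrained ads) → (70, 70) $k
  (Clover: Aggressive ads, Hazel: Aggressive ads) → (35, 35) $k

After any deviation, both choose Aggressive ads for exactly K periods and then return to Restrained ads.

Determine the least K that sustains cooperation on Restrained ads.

3

Need Σ_{k=1}^{K} β^k ≥ (124−70)/(70−35) = 1.5429 at β = 5/7.
At K = 2 the sum is 1.2245 < 1.5429; at K = 3 it is 1.5889 ≥ 1.5429.
So the minimum punishment length is K = 3.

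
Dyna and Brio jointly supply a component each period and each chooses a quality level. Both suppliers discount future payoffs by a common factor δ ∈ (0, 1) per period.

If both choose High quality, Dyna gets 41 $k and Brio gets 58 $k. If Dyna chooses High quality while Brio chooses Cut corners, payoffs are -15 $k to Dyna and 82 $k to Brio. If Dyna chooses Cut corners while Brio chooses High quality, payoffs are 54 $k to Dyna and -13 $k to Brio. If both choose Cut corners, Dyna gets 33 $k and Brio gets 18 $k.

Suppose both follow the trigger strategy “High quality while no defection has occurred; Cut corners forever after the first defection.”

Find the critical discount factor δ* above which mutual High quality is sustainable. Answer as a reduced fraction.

Dyna: cooperation gives 41 each period; deviation gives 54 once then 33 forever.
  41/(1−δ) ≥ 54 + 33δ/(1−δ) ⇒ δ ≥ 13/21.
Brio: cooperation gives 58 each period; deviation gives 82 once then 18 forever.
  δ ≥ 24/64 = 3/8.
Both must hold, so the binding constraint is Dyna's: δ ≥ 13/21.

13/21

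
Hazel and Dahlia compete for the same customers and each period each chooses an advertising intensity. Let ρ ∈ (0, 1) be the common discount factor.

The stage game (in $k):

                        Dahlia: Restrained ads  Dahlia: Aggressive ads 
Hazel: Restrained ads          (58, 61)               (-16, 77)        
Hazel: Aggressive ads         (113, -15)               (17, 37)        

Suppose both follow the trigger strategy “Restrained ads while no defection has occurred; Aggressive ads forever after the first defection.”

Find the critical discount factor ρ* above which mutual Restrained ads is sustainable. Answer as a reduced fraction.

For Hazel: deviation gain 113−58 = 55, per-period punishment loss 58−17 = 41. IC gives ρ ≥ 55/96.
For Dahlia: gain 16, loss 24 per period, so ρ ≥ 16/40 = 2/5.
The tighter constraint is Hazel's, so cooperation needs ρ ≥ 55/96.

55/96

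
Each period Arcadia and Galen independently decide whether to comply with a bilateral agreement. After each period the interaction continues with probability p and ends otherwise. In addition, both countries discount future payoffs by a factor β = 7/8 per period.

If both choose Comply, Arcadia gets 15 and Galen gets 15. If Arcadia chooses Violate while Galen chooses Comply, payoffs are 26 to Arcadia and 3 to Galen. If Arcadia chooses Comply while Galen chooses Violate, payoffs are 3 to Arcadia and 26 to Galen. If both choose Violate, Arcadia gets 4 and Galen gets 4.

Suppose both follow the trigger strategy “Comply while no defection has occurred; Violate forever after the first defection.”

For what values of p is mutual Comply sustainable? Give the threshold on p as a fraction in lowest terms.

4/7

Expected continuation weight on next period's payoff is β·p = 7/8·p, which plays the role of the discount factor.
Cooperation requires 7/8·p ≥ (26−15)/(26−4) = 1/2, hence p ≥ 4/7.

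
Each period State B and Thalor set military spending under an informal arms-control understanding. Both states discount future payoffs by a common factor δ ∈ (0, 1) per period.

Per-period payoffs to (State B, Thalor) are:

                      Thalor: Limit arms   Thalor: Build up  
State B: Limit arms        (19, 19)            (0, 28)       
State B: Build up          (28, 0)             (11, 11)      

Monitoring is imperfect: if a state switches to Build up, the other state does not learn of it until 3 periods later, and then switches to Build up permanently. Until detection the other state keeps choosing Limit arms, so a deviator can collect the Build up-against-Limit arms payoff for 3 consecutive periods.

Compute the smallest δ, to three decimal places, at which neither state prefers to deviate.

Deviating for the 3 undetected periods gains 28−19 = 9 per period over cooperation, then loses 19−11 = 8 per period forever once punishment starts.
Gain: 9(1 + δ + … + δ^2); loss: 8·δ^3/(1−δ).
No profitable deviation ⇔ 9(1−δ^3) ≤ 8·δ^3, i.e. δ^3 ≥ 9/(9+8) = 9/17.
Hence δ ≥ (9/17)^(1/3) ≈ 0.809.

0.809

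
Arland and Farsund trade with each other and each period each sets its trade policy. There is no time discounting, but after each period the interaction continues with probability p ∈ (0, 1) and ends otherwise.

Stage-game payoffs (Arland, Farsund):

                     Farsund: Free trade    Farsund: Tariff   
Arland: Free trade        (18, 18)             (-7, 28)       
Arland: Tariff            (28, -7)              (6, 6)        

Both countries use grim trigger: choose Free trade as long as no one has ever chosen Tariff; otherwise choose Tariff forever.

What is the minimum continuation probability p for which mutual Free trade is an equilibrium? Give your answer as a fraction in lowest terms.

5/11

With no time discounting, the continuation probability p plays the role of the discount factor.
Grim-trigger IC: 18/(1−p) ≥ 28 + 6p/(1−p) ⇒ p ≥ (28−18)/(28−6) = 5/11.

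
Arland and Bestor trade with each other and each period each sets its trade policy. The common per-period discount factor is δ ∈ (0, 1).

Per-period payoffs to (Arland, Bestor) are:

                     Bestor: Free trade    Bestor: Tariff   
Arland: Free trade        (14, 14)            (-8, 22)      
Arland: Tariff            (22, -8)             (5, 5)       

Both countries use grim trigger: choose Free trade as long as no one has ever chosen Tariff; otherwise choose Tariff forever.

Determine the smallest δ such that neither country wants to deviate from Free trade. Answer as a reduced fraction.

One-period gain from deviating is 22 − 14 = 8. The loss is 14 − 5 = 9 in every subsequent period, with present value 9·δ/(1−δ).
Deviation is unprofitable when 9·δ/(1−δ) ≥ 8, i.e. δ/(1−δ) ≥ 8/9.
Equivalently δ ≥ 8/(8+9) = 8/17.

8/17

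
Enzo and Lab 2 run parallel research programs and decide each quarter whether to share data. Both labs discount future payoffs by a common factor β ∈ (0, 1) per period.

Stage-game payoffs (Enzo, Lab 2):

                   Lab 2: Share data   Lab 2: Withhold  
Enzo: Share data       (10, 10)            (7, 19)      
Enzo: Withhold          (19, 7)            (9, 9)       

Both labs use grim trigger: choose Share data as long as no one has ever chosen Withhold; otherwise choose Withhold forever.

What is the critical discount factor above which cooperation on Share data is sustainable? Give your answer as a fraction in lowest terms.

9/10

One-period gain from deviating is 19 − 10 = 9. The loss is 10 − 9 = 1 in every subsequent period, with present value 1·β/(1−β).
Deviation is unprofitable when 1·β/(1−β) ≥ 9, i.e. β/(1−β) ≥ 9.
Equivalently β ≥ 9/(9+1) = 9/10.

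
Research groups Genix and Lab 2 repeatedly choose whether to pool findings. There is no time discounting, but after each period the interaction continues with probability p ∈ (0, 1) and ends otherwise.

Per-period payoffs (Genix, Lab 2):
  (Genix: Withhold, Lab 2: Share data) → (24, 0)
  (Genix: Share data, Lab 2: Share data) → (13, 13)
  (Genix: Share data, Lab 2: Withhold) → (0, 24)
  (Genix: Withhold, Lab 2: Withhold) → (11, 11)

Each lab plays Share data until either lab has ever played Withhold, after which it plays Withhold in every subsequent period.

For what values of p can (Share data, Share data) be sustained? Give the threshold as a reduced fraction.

11/13

With no time discounting, the continuation probability p plays the role of the discount factor.
Grim-trigger IC: 13/(1−p) ≥ 24 + 11p/(1−p) ⇒ p ≥ (24−13)/(24−11) = 11/13.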